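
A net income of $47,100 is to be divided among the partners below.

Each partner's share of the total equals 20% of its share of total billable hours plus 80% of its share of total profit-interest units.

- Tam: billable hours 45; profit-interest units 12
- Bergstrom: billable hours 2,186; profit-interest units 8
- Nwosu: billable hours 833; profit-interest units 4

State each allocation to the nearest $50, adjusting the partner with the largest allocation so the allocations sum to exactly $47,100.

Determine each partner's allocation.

Tam: $19,000 · Bergstrom: $19,250 · Nwosu: $8,850

Billable hours total 3,064; profit-interest units total 24.
Composite weights (20% billable hours + 80% profit-interest units): Tam 0.4029; Bergstrom 0.4094; Nwosu 0.1877.
Proportional shares: Tam 18,978.35; Bergstrom 19,280.67; Nwosu 8,840.99.
At nearest $50: Tam $19,000; Bergstrom $19,300; Nwosu $8,850. Sum = $47,150.
Difference $47,100 − $47,150 = −$50 applied to largest allocation (Bergstrom): Bergstrom becomes $19,250.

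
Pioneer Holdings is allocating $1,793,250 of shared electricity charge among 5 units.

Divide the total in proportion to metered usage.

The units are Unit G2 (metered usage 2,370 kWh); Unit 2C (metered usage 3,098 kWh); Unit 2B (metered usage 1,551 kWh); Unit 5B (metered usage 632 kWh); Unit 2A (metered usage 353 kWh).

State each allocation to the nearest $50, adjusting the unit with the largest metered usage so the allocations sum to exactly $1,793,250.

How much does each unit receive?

Unit G2: $531,000 | Unit 2C: $694,050 | Unit 2B: $347,500 | Unit 5B: $141,600 | Unit 2A: $79,100

Combined metered usage = 2,370 + 3,098 + 1,551 + 632 + 353 = 8,004.
Raw shares: Unit G2 530,984.82; Unit 2C 694,089.02; Unit 2B 347,492.60; Unit 5B 141,595.95; Unit 2A 79,087.61.
At nearest $50: Unit G2 $531,000; Unit 2C $694,100; Unit 2B $347,500; Unit 5B $141,600; Unit 2A $79,100. Sum = $1,793,300.
Difference $1,793,250 − $1,793,300 = −$50 applied to largest metered usage (Unit 2C): Unit 2C becomes $694,050.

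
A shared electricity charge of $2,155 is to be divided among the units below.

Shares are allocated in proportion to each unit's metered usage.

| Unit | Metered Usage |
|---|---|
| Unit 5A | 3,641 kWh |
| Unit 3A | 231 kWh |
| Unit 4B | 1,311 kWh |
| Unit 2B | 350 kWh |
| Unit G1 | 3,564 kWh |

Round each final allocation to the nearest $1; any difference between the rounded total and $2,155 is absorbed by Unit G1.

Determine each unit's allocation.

Combined metered usage = 9,097.
Proportional shares: Unit 5A 3,641/9,097 × $2,155 = 862.52; Unit 3A 231/9,097 × $2,155 = 54.72; Unit 4B 1,311/9,097 × $2,155 = 310.56; Unit 2B 350/9,097 × $2,155 = 82.91; Unit G1 3,564/9,097 × $2,155 = 844.28.
Rounded to nearest $1: Unit 5A $863; Unit 3A $55; Unit 4B $311; Unit 2B $83; Unit G1 $844. Sum = $2,156.
Difference $2,155 − $2,156 = −$1 applied to Unit G1: Unit G1 becomes $843.

Unit 5A: $863 · Unit 3A: $55 · Unit 4B: $311 · Unit 2B: $83 · Unit G1: $843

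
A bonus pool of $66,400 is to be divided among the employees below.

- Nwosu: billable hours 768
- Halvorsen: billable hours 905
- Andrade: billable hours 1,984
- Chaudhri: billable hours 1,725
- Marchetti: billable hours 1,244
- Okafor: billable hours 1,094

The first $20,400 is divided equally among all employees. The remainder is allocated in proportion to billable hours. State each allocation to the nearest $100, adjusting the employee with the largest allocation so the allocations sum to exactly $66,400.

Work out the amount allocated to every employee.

$20,400 shared equally gives $3,400 per employee.
Remainder $46,000 by billable hours (total 7,720): Nwosu 4,576.17 → $4,600; Halvorsen 5,392.49 → $5,400; Andrade 11,821.76 → $11,800; Chaudhri 10,278.50 → $10,300; Marchetti 7,412.44 → $7,400; Okafor 6,518.65 → $6,500.
Totals: Nwosu $3,400 + $4,600 = $8,000; Halvorsen $3,400 + $5,400 = $8,800; Andrade $3,400 + $11,800 = $15,200; Chaudhri $3,400 + $10,300 = $13,700; Marchetti $3,400 + $7,400 = $10,800; Okafor $3,400 + $6,500 = $9,900.

Nwosu: $8,000; Halvorsen: $8,800; Andrade: $15,200; Chaudhri: $13,700; Marchetti: $10,800; Okafor: $9,900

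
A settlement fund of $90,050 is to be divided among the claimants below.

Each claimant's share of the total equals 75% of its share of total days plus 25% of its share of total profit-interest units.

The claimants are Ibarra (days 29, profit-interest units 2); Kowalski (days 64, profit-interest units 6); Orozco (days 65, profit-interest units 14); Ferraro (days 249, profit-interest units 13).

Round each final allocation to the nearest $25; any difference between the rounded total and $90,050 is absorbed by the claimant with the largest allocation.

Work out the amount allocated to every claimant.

Totals — days 407, profit-interest units 35.
Composite weights (75% days + 25% profit-interest units): Ibarra 0.0677; Kowalski 0.1608; Orozco 0.2198; Ferraro 0.5517.
Proportional shares: Ibarra 6,098.68; Kowalski 14,479.43; Orozco 19,791.09; Ferraro 49,680.80.
Rounded to nearest $25: Ibarra $6,100; Kowalski $14,475; Orozco $19,800; Ferraro $49,675. Sum = $90,050.
Rounded total matches; no reconciliation needed.

Ibarra: $6,100 · Kowalski: $14,475 · Orozco: $19,800 · Ferraro: $49,675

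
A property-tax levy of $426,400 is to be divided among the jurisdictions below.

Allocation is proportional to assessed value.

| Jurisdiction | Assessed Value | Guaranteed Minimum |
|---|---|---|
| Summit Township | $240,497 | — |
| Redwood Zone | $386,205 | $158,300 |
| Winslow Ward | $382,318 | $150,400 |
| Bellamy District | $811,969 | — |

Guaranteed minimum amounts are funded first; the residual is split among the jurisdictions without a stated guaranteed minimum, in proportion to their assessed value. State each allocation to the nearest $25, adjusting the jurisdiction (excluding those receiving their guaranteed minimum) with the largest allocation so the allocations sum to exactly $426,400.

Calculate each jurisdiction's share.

Fund the minimums — Redwood Zone $158,300; Winslow Ward $150,400. Remaining pool $117,700.
Remaining pool split over remaining assessed value 1,052,466: Summit Township 26,895.40 → $26,900; Bellamy District 90,804.60 → $90,800.

Summit Township: $26,900 | Redwood Zone: $158,300 | Winslow Ward: $150,400 | Bellamy District: $90,800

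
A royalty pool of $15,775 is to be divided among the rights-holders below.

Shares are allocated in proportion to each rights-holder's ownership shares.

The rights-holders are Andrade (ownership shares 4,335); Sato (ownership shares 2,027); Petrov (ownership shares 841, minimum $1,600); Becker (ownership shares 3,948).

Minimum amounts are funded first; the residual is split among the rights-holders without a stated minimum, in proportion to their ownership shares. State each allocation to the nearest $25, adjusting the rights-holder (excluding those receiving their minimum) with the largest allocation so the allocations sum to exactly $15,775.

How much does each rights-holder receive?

Andrade: $5,975 · Sato: $2,775 · Petrov: $1,600 · Becker: $5,425

Guaranteed amounts: Petrov $1,600. Remaining pool $14,175.
Remaining pool split over remaining ownership shares 10,310: Andrade 5,960.10 → $5,950; Sato 2,786.88 → $2,775; Becker 5,428.02 → $5,425.
Rounding difference +$25 applied to Andrade → $5,975.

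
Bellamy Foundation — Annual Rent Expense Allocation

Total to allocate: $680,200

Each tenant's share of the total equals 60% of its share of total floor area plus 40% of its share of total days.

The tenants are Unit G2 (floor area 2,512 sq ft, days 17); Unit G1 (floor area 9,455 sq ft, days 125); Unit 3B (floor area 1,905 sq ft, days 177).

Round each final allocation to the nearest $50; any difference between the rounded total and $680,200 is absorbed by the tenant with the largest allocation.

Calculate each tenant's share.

Floor area total 13,872; days total 319.
Blended shares (60% floor area + 40% days): Unit G2 0.1300; Unit G1 0.5657; Unit 3B 0.3043.
Proportional shares: Unit G2 88,403.64; Unit G1 384,784.45; Unit 3B 207,011.91.
After rounding ($50): Unit G2 $88,400; Unit G1 $384,800; Unit 3B $207,000. Sum = $680,200.
No rounding difference to absorb.

Unit G2: $88,400 | Unit G1: $384,800 | Unit 3B: $207,000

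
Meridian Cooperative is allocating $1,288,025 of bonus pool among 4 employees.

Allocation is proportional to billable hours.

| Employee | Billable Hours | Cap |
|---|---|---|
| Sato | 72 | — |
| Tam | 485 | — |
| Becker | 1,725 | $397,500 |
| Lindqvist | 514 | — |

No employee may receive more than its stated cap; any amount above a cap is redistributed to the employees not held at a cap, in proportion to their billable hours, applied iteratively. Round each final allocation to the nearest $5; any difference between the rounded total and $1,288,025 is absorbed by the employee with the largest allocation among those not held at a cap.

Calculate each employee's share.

Combined billable hours = 2,796.
Proportional shares (ignoring caps): Sato 33,168.03; Tam 223,423.51; Becker 794,650.62; Lindqvist 236,782.85.
Cap binds for Becker ($397,500); balance $890,525 reallocated over remaining billable hours 1,071.
Remaining shares: Sato 59,867.23 → $59,865; Tam 403,272.29 → $403,270; Lindqvist 427,385.48 → $427,385.
Rounding difference +$5 applied to Lindqvist → $427,390.

Sato: $59,865; Tam: $403,270; Becker: $397,500; Lindqvist: $427,390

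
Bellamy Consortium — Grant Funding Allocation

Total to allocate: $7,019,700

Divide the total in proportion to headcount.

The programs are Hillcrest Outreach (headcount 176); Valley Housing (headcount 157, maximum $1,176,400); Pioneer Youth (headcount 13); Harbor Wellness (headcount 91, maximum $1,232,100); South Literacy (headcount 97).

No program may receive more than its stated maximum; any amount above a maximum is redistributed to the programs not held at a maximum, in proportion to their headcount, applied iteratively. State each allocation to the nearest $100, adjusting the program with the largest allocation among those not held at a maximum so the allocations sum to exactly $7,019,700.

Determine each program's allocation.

Hillcrest Outreach: $2,837,700 · Valley Housing: $1,176,400 · Pioneer Youth: $209,600 · Harbor Wellness: $1,232,100 · South Literacy: $1,563,900

Combined headcount = 534.
Unconstrained shares: Hillcrest Outreach 2,313,608.99; Valley Housing 2,063,844.38; Pioneer Youth 170,891.57; Harbor Wellness 1,196,241.01; South Literacy 1,275,114.04.
Capped: Valley Housing ($1,176,400); residual $5,843,300 reallocated over remaining headcount 377.
Capped: Harbor Wellness ($1,232,100); residual $4,611,200 reallocated over remaining headcount 286.
Redistributed shares: Hillcrest Outreach 2,837,661.54 → $2,837,700; Pioneer Youth 209,600.00 → $209,600; South Literacy 1,563,938.46 → $1,563,900.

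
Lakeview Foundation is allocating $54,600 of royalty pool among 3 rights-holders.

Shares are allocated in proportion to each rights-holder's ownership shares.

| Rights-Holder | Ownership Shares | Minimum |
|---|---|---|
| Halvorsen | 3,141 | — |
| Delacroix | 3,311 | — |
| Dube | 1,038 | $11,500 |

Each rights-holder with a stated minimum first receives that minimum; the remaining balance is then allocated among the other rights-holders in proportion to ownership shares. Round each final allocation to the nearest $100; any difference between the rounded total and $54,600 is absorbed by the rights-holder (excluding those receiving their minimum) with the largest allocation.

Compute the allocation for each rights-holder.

Halvorsen: $21,000; Delacroix: $22,100; Dube: $11,500

Fund the minimums — Dube $11,500. Balance $43,100.
Balance split over remaining ownership shares 6,452: Halvorsen 20,982.19 → $21,000; Delacroix 22,117.81 → $22,100.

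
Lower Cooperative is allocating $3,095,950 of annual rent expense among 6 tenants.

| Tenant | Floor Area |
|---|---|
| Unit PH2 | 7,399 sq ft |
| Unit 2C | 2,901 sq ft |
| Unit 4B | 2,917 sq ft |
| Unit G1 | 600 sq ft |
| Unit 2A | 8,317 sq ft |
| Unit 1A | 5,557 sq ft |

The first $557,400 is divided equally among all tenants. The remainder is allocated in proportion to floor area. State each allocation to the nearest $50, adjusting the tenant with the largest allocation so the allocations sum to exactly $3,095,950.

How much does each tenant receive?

Unit PH2: $771,200; Unit 2C: $358,850; Unit 4B: $360,300; Unit G1: $147,900; Unit 2A: $855,350; Unit 1A: $602,350

Equal tier: $557,400 ÷ 6 = $92,900 apiece.
Remainder $2,538,550 by floor area (total 27,691): Unit PH2 678,297.33 → $678,300; Unit 2C 265,946.83 → $265,950; Unit 4B 267,413.61 → $267,400; Unit G1 55,004.51 → $55,000; Unit 2A 762,454.24 → $762,450; Unit 1A 509,433.47 → $509,450.
Totals: Unit PH2 $92,900 + $678,300 = $771,200; Unit 2C $92,900 + $265,950 = $358,850; Unit 4B $92,900 + $267,400 = $360,300; Unit G1 $92,900 + $55,000 = $147,900; Unit 2A $92,900 + $762,450 = $855,350; Unit 1A $92,900 + $509,450 = $602,350.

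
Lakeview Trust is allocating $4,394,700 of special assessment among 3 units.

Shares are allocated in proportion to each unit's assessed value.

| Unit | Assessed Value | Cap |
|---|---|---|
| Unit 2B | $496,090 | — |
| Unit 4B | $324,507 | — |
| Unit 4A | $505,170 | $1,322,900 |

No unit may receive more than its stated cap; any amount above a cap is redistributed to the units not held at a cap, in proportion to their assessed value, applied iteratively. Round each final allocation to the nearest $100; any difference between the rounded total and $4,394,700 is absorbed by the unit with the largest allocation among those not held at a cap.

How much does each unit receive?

Unit 2B: $1,857,000 | Unit 4B: $1,214,800 | Unit 4A: $1,322,900

Combined assessed value = 1,325,767.
Proportional shares (ignoring caps): Unit 2B 1,644,456.92; Unit 4B 1,075,687.44; Unit 4A 1,674,555.63.
Capped: Unit 4A ($1,322,900); balance $3,071,800 reallocated over remaining assessed value 820,597.
Shares after redistribution: Unit 2B 1,857,049.52 → $1,857,000; Unit 4B 1,214,750.48 → $1,214,800.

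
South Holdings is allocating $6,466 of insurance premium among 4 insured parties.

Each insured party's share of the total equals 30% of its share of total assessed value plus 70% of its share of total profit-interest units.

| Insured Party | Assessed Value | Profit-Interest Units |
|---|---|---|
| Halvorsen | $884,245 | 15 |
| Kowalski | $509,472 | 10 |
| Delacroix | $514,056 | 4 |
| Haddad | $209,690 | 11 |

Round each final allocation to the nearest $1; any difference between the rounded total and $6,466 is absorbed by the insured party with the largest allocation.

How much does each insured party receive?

Halvorsen: $2,507 · Kowalski: $1,598 · Delacroix: $924 · Haddad: $1,437

Assessed value total 2,117,463; profit-interest units total 40.
Combined weights (30% assessed value + 70% profit-interest units): Halvorsen 0.3878; Kowalski 0.2472; Delacroix 0.1428; Haddad 0.2222.
Raw shares: Halvorsen 2,507.38; Kowalski 1,598.28; Delacroix 923.54; Haddad 1,436.80.
Rounded to nearest $1: Halvorsen $2,507; Kowalski $1,598; Delacroix $924; Haddad $1,437. Sum = $6,466.
No rounding difference to absorb.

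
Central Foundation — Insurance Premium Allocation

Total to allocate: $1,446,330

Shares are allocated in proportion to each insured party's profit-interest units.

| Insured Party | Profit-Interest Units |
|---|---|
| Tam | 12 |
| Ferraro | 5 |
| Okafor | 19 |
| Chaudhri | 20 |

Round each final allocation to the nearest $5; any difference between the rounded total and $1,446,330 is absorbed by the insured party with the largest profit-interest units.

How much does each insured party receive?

Tam: $309,930; Ferraro: $129,135; Okafor: $490,720; Chaudhri: $516,545

Combined profit-interest units = 12 + 5 + 19 + 20 = 56.
Raw shares: Tam 309,927.86; Ferraro 129,136.61; Okafor 490,719.11; Chaudhri 516,546.43.
After rounding ($5): Tam $309,930; Ferraro $129,135; Okafor $490,720; Chaudhri $516,545. Sum = $1,446,330.
Sum already equals the total — no adjustment.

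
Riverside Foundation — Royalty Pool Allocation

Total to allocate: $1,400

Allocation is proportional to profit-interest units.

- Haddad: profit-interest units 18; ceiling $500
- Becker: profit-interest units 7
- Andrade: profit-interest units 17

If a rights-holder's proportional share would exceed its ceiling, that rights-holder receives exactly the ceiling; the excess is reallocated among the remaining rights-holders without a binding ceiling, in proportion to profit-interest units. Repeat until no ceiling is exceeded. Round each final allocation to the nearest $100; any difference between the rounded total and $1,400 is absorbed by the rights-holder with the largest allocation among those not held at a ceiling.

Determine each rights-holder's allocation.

Combined profit-interest units = 42.
Unconstrained shares: Haddad 600.00; Becker 233.33; Andrade 566.67.
Capped: Haddad ($500); residual $900 reallocated over remaining profit-interest units 24.
Remaining shares: Becker 262.50 → $300; Andrade 637.50 → $600.

Haddad: $500; Becker: $300; Andrade: $600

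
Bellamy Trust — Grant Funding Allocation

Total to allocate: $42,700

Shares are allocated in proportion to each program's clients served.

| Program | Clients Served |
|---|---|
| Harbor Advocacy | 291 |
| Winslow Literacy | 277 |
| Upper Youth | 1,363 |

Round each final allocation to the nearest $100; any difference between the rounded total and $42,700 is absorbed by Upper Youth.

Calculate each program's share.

Sum of clients served: 1,931.
Raw shares: Harbor Advocacy 291/1,931 × $42,700 = 6,434.85; Winslow Literacy 277/1,931 × $42,700 = 6,125.27; Upper Youth 1,363/1,931 × $42,700 = 30,139.88.
At nearest $100: Harbor Advocacy $6,400; Winslow Literacy $6,100; Upper Youth $30,100. Sum = $42,600.
Difference $42,700 − $42,600 = +$100 applied to Upper Youth: Upper Youth becomes $30,200.

Harbor Advocacy: $6,400 | Winslow Literacy: $6,100 | Upper Youth: $30,200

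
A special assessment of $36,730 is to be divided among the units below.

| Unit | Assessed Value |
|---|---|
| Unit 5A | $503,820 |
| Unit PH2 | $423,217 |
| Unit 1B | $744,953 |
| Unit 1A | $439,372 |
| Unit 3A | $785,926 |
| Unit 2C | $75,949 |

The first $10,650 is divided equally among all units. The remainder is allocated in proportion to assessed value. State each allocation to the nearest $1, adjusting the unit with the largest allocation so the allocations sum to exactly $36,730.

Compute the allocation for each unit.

Unit 5A: $6,194; Unit PH2: $5,487; Unit 1B: $8,309; Unit 1A: $5,629; Unit 3A: $8,670; Unit 2C: $2,441

First tranche $10,650 split equally: $1,775 each.
Remainder $26,080 by assessed value (total 2,973,237): Unit 5A 4,419.30 → $4,419; Unit PH2 3,712.28 → $3,712; Unit 1B 6,534.42 → $6,534; Unit 1A 3,853.99 → $3,854; Unit 3A 6,893.82 → $6,894; Unit 2C 666.19 → $666.
Rounding difference +$1 on remainder applied to Unit 3A.
Totals: Unit 5A $1,775 + $4,419 = $6,194; Unit PH2 $1,775 + $3,712 = $5,487; Unit 1B $1,775 + $6,534 = $8,309; Unit 1A $1,775 + $3,854 = $5,629; Unit 3A $1,775 + $6,895 = $8,670; Unit 2C $1,775 + $666 = $2,441.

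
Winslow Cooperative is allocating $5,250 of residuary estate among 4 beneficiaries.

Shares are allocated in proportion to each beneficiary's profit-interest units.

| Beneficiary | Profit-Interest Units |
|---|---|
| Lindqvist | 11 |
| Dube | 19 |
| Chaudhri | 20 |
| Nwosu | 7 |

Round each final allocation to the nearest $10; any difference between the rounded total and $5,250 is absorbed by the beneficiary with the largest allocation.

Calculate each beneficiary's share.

Total profit-interest units = 57.
Unrounded shares: Lindqvist 11/57 × $5,250 = 1,013.16; Dube 19/57 × $5,250 = 1,750.00; Chaudhri 20/57 × $5,250 = 1,842.11; Nwosu 7/57 × $5,250 = 644.74.
After rounding ($10): Lindqvist $1,010; Dube $1,750; Chaudhri $1,840; Nwosu $640. Sum = $5,240.
Difference $5,250 − $5,240 = +$10 applied to largest allocation (Chaudhri): Chaudhri becomes $1,850.

Lindqvist: $1,010 | Dube: $1,750 | Chaudhri: $1,850 | Nwosu: $640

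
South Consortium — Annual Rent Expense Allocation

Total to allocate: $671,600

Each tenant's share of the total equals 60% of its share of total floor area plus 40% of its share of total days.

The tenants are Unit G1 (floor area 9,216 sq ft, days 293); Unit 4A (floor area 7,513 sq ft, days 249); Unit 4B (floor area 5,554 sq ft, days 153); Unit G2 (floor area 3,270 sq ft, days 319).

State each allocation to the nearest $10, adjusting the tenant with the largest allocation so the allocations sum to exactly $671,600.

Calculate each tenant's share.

Unit G1: $222,960; Unit 4A: $184,440; Unit 4B: $128,120; Unit G2: $136,080

Totals — floor area 25,553, days 1,014.
Combined weights (60% floor area + 40% days): Unit G1 0.3320; Unit 4A 0.2746; Unit 4B 0.1908; Unit G2 0.2026.
Proportional shares: Unit G1 222,957.19; Unit 4A 184,444.64; Unit 4B 128,118.67; Unit G2 136,079.49.
At nearest $10: Unit G1 $222,960; Unit 4A $184,440; Unit 4B $128,120; Unit G2 $136,080. Sum = $671,600.
No rounding difference to absorb.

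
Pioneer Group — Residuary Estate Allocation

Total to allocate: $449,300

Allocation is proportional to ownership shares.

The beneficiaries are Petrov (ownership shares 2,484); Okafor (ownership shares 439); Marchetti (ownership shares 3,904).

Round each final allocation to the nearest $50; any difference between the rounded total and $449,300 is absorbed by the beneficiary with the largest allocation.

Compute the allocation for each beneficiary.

Ownership shares total: 6,827.
Raw shares: Petrov 2,484/6,827 × $449,300 = 163,477.55; Okafor 439/6,827 × $449,300 = 28,891.56; Marchetti 3,904/6,827 × $449,300 = 256,930.89.
At nearest $50: Petrov $163,500; Okafor $28,900; Marchetti $256,950. Sum = $449,350.
Difference $449,300 − $449,350 = −$50 applied to largest allocation (Marchetti): Marchetti becomes $256,900.

Petrov: $163,500 | Okafor: $28,900 | Marchetti: $256,900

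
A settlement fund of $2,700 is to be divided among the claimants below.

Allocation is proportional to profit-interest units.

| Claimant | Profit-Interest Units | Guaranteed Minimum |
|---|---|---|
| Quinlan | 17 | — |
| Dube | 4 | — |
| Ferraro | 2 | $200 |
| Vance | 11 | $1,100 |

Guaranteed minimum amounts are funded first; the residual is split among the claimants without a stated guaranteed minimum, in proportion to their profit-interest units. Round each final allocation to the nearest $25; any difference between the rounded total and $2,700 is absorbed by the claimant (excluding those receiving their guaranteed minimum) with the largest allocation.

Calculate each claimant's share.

Fund the minimums — Ferraro $200; Vance $1,100. Balance $1,400.
Balance split over remaining profit-interest units 21: Quinlan 1,133.33 → $1,125; Dube 266.67 → $275.

Quinlan: $1,125; Dube: $275; Ferraro: $200; Vance: $1,100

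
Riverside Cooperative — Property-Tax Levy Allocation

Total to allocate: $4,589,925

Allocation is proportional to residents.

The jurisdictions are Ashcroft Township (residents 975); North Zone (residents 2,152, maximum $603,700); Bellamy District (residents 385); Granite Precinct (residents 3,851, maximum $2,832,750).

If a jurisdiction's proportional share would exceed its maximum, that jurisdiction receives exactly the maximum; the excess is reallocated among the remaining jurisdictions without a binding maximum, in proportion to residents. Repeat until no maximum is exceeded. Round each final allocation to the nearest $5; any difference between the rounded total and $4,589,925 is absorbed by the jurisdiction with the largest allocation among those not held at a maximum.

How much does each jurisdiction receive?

Total residents = 7,363.
Unconstrained shares: Ashcroft Township 607,792.59; North Zone 1,341,507.35; Bellamy District 240,000.15; Granite Precinct 2,400,624.90.
Capped: North Zone ($603,700); residual $3,986,225 reallocated over remaining residents 5,211.
Capped: Granite Precinct ($2,832,750); residual $1,153,475 reallocated over remaining residents 1,360.
Redistributed shares: Ashcroft Township 826,939.80 → $826,940; Bellamy District 326,535.20 → $326,535.

Ashcroft Township: $826,940; North Zone: $603,700; Bellamy District: $326,535; Granite Precinct: $2,832,750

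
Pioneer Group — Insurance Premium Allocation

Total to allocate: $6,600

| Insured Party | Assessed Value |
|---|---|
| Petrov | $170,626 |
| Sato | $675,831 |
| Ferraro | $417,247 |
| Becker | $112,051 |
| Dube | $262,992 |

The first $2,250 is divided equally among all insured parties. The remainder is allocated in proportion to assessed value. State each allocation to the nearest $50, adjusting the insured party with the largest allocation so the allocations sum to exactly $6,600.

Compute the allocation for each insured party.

Petrov: $900; Sato: $2,250; Ferraro: $1,550; Becker: $750; Dube: $1,150

$2,250 shared equally gives $450 per insured party.
Remainder $4,350 by assessed value (total 1,638,747): Petrov 452.92 → $450; Sato 1,793.97 → $1,800; Ferraro 1,107.57 → $1,100; Becker 297.44 → $300; Dube 698.10 → $700.
Totals: Petrov $450 + $450 = $900; Sato $450 + $1,800 = $2,250; Ferraro $450 + $1,100 = $1,550; Becker $450 + $300 = $750; Dube $450 + $700 = $1,150.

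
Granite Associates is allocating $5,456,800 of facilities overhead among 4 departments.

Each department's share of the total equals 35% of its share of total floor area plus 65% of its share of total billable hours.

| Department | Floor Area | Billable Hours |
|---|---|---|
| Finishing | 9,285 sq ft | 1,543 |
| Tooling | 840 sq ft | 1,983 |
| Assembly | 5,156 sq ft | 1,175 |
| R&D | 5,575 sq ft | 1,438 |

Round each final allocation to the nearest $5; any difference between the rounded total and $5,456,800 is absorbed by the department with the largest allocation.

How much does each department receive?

Finishing: $1,741,770; Tooling: $1,222,635; Assembly: $1,151,035; R&D: $1,341,360

Floor area total 20,856; billable hours total 6,139.
Composite weights (35% floor area + 65% billable hours): Finishing 0.3192; Tooling 0.2241; Assembly 0.2109; R&D 0.2458.
Raw shares: Finishing 1,741,766.81; Tooling 1,222,637.34; Assembly 1,151,036.50; R&D 1,341,359.34.
Rounded to nearest $5: Finishing $1,741,765; Tooling $1,222,635; Assembly $1,151,035; R&D $1,341,360. Sum = $5,456,795.
Difference $5,456,800 − $5,456,795 = +$5 applied to largest allocation (Finishing): Finishing becomes $1,741,770.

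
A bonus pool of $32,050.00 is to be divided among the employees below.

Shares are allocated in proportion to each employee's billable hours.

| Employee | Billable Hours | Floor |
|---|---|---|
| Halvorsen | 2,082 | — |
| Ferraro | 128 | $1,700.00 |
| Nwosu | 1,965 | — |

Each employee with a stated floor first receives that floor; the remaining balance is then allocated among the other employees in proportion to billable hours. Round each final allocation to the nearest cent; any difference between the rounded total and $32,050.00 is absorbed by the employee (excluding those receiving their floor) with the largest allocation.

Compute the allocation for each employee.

Halvorsen: $15,613.71 · Ferraro: $1,700.00 · Nwosu: $14,736.29

Guaranteed amounts: Ferraro $1,700.00. Residual $30,350.00.
Residual split over remaining billable hours 4,047: Halvorsen 15,613.7139 → $15,613.71; Nwosu 14,736.2861 → $14,736.29.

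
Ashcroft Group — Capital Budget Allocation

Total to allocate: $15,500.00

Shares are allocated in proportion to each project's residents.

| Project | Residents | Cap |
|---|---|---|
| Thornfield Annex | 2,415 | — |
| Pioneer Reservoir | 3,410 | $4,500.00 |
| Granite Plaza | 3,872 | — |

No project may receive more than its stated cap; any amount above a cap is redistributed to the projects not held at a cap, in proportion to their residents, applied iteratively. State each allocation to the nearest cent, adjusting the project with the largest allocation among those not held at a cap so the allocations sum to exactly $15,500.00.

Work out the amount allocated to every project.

Residents total: 9,697.
Proportional shares (ignoring caps): Thornfield Annex 3,860.2145; Pioneer Reservoir 5,450.6548; Granite Plaza 6,189.1307.
Cap binds for Pioneer Reservoir ($4,500.00); balance $11,000.00 reallocated over remaining residents 6,287.
Redistributed shares: Thornfield Annex 4,225.3857 → $4,225.39; Granite Plaza 6,774.6143 → $6,774.61.

Thornfield Annex: $4,225.39 | Pioneer Reservoir: $4,500.00 | Granite Plaza: $6,774.61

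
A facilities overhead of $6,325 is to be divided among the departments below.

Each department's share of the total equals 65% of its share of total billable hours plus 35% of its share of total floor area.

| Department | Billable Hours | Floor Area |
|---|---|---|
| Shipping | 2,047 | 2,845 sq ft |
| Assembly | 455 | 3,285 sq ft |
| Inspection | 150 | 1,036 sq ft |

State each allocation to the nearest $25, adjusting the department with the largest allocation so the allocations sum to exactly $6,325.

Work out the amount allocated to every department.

Shipping: $4,050; Assembly: $1,725; Inspection: $550

Billable hours total 2,652; floor area total 7,166.
Blended shares (65% billable hours + 35% floor area): Shipping 0.6407; Assembly 0.2720; Inspection 0.0874.
Raw shares: Shipping 4,052.24; Assembly 1,720.18; Inspection 552.58.
Rounded to nearest $25: Shipping $4,050; Assembly $1,725; Inspection $550. Sum = $6,325.
Sum already equals the total — no adjustment.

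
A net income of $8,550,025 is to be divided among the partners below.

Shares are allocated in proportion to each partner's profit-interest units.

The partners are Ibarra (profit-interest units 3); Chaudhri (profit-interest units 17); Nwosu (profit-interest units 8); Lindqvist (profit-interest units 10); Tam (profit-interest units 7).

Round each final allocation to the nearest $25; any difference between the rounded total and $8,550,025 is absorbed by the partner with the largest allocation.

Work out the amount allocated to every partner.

Ibarra: $570,000; Chaudhri: $3,230,025; Nwosu: $1,520,000; Lindqvist: $1,900,000; Tam: $1,330,000

Sum of profit-interest units: 45.
Proportional shares: Ibarra 3/45 × $8,550,025 = 570,001.67; Chaudhri 17/45 × $8,550,025 = 3,230,009.44; Nwosu 8/45 × $8,550,025 = 1,520,004.44; Lindqvist 10/45 × $8,550,025 = 1,900,005.56; Tam 7/45 × $8,550,025 = 1,330,003.89.
At nearest $25: Ibarra $570,000; Chaudhri $3,230,000; Nwosu $1,520,000; Lindqvist $1,900,000; Tam $1,330,000. Sum = $8,550,000.
Difference $8,550,025 − $8,550,000 = +$25 applied to largest allocation (Chaudhri): Chaudhri becomes $3,230,025.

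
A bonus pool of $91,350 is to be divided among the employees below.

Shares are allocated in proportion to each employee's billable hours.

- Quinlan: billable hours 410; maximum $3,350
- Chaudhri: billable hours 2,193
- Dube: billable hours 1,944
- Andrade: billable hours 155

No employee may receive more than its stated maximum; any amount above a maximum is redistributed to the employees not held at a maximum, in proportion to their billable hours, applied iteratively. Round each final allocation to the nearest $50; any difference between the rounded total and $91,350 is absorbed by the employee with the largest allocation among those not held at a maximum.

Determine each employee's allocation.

Combined billable hours = 4,702.
Unconstrained shares: Quinlan 7,965.44; Chaudhri 42,605.39; Dube 37,767.84; Andrade 3,011.32.
Cap binds for Quinlan ($3,350); remaining pool $88,000 reallocated over remaining billable hours 4,292.
Remaining shares: Chaudhri 44,963.65 → $44,950; Dube 39,858.34 → $39,850; Andrade 3,178.01 → $3,200.

Quinlan: $3,350; Chaudhri: $44,950; Dube: $39,850; Andrade: $3,200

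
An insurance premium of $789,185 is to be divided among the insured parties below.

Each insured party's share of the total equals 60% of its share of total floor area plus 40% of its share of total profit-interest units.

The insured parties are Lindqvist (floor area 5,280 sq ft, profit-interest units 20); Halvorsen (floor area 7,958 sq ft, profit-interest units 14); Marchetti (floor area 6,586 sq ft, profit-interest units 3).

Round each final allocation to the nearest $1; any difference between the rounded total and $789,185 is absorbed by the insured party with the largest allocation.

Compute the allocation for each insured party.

Totals — floor area 19,824, profit-interest units 37.
Combined weights (60% floor area + 40% profit-interest units): Lindqvist 0.3760; Halvorsen 0.3922; Marchetti 0.2318.
Proportional shares: Lindqvist 296,751.33; Halvorsen 309,526.97; Marchetti 182,906.70.
Rounded to nearest $1: Lindqvist $296,751; Halvorsen $309,527; Marchetti $182,907. Sum = $789,185.
Rounded total matches; no reconciliation needed.

Lindqvist: $296,751 · Halvorsen: $309,527 · Marchetti: $182,907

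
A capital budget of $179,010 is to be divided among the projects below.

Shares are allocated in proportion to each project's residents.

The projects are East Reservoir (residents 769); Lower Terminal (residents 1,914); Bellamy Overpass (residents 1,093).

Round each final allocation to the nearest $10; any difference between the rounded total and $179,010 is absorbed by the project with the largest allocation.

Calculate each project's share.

East Reservoir: $36,460 · Lower Terminal: $90,730 · Bellamy Overpass: $51,820

Sum of residents: 3,776.
Unrounded shares: East Reservoir 769/3,776 × $179,010 = 36,456.22; Lower Terminal 1,914/3,776 × $179,010 = 90,737.59; Bellamy Overpass 1,093/3,776 × $179,010 = 51,816.19.
Rounded to nearest $10: East Reservoir $36,460; Lower Terminal $90,740; Bellamy Overpass $51,820. Sum = $179,020.
Difference $179,010 − $179,020 = −$10 applied to largest allocation (Lower Terminal): Lower Terminal becomes $90,730.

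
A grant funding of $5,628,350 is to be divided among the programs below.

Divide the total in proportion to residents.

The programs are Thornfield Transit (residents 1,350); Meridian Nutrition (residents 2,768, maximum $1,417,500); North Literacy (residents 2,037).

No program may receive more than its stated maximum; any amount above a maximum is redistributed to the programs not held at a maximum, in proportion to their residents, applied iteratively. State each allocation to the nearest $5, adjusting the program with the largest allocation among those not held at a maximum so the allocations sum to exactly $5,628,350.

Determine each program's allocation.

Sum of residents: 6,155.
Unconstrained shares: Thornfield Transit 1,234,487.81; Meridian Nutrition 2,531,157.24; North Literacy 1,862,704.95.
Capped: Meridian Nutrition ($1,417,500); residual $4,210,850 reallocated over remaining residents 3,387.
Shares after redistribution: Thornfield Transit 1,678,372.45 → $1,678,370; North Literacy 2,532,477.55 → $2,532,480.

Thornfield Transit: $1,678,370 | Meridian Nutrition: $1,417,500 | North Literacy: $2,532,480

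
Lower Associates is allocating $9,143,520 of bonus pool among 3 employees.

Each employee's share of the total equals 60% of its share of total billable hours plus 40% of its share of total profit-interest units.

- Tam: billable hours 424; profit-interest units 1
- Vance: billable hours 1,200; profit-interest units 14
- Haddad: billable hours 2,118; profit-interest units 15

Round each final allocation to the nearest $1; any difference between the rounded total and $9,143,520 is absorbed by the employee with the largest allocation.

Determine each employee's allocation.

Tam: $743,536 · Vance: $3,466,099 · Haddad: $4,933,885

Totals — billable hours 3,742, profit-interest units 30.
Composite weights (60% billable hours + 40% profit-interest units): Tam 0.0813; Vance 0.3791; Haddad 0.5396.
Raw shares: Tam 743,536.12; Vance 3,466,099.43; Haddad 4,933,884.44.
After rounding ($1): Tam $743,536; Vance $3,466,099; Haddad $4,933,884. Sum = $9,143,519.
Difference $9,143,520 − $9,143,519 = +$1 applied to largest allocation (Haddad): Haddad becomes $4,933,885.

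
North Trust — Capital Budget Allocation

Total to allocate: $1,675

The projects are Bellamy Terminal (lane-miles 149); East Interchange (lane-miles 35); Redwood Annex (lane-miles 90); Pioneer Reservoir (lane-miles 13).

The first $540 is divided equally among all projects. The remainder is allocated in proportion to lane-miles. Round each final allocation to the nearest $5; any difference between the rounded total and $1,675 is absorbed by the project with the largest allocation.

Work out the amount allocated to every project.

$540 shared equally gives $135 per project.
Remainder $1,135 by lane-miles (total 287): Bellamy Terminal 589.25 → $590; East Interchange 138.41 → $140; Redwood Annex 355.92 → $355; Pioneer Reservoir 51.41 → $50.
Totals: Bellamy Terminal $135 + $590 = $725; East Interchange $135 + $140 = $275; Redwood Annex $135 + $355 = $490; Pioneer Reservoir $135 + $50 = $185.

Bellamy Terminal: $725 · East Interchange: $275 · Redwood Annex: $490 · Pioneer Reservoir: $185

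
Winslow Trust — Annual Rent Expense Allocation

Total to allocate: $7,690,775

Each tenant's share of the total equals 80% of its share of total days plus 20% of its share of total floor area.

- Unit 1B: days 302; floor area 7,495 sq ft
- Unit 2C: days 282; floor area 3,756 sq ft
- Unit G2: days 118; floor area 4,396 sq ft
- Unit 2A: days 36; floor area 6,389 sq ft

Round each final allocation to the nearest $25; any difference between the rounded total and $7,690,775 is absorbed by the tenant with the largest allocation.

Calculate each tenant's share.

Totals — days 738, floor area 22,036.
Composite weights (80% days + 20% floor area): Unit 1B 0.3954; Unit 2C 0.3398; Unit G2 0.1678; Unit 2A 0.0970.
Unrounded shares: Unit 1B 3,040,904.16; Unit 2C 2,613,177.13; Unit G2 1,290,601.47; Unit 2A 746,092.24.
After rounding ($25): Unit 1B $3,040,900; Unit 2C $2,613,175; Unit G2 $1,290,600; Unit 2A $746,100. Sum = $7,690,775.
Rounded total matches; no reconciliation needed.

Unit 1B: $3,040,900 | Unit 2C: $2,613,175 | Unit G2: $1,290,600 | Unit 2A: $746,100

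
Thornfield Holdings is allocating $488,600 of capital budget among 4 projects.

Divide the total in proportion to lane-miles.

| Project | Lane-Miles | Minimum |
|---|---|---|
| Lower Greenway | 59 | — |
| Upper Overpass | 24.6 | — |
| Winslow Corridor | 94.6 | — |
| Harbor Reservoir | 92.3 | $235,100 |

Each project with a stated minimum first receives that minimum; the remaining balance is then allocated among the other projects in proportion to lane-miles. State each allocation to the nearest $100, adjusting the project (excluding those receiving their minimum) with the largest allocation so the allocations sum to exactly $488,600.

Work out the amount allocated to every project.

Lower Greenway: $83,900 | Upper Overpass: $35,000 | Winslow Corridor: $134,600 | Harbor Reservoir: $235,100

Fund the minimums — Harbor Reservoir $235,100. Residual $253,500.
Residual split over remaining lane-miles 178.2: Lower Greenway 83,930.98 → $83,900; Upper Overpass 34,994.95 → $35,000; Winslow Corridor 134,574.07 → $134,600.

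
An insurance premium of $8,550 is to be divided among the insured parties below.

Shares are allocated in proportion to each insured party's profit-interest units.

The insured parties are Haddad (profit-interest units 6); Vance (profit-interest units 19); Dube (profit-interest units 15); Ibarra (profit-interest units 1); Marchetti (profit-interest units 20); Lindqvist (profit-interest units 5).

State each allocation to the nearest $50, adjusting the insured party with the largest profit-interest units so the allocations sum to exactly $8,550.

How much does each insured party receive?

Sum of profit-interest units: 66.
Proportional shares: Haddad 6/66 × $8,550 = 777.27; Vance 19/66 × $8,550 = 2,461.36; Dube 15/66 × $8,550 = 1,943.18; Ibarra 1/66 × $8,550 = 129.55; Marchetti 20/66 × $8,550 = 2,590.91; Lindqvist 5/66 × $8,550 = 647.73.
Rounded to nearest $50: Haddad $800; Vance $2,450; Dube $1,950; Ibarra $150; Marchetti $2,600; Lindqvist $650. Sum = $8,600.
Difference $8,550 − $8,600 = −$50 applied to largest profit-interest units (Marchetti): Marchetti becomes $2,550.

Haddad: $800; Vance: $2,450; Dube: $1,950; Ibarra: $150; Marchetti: $2,550; Lindqvist: $650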